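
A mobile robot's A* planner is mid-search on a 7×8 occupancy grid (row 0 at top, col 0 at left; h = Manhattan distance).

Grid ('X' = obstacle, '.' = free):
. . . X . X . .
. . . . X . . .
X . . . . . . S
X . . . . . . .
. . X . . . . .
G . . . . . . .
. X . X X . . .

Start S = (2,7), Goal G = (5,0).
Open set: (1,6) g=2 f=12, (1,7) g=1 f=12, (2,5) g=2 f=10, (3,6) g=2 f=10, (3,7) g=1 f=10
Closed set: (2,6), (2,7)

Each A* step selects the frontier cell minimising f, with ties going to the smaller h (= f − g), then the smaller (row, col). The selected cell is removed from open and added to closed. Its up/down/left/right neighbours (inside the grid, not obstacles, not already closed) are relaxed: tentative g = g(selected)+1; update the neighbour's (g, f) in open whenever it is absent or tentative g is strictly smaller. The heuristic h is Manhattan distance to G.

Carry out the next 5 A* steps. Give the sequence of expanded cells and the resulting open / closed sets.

order=[(2,5) → (2,4) → (2,3) → (2,2) → (2,1)]; open=[(1,1) g=7 f=12, (1,2) g=6 f=12, (1,3) g=5 f=12, (1,5) g=3 f=12, (1,6) g=2 f=12, (1,7) g=1 f=12, (3,1) g=7 f=10, (3,2) g=6 f=10, (3,3) g=5 f=10, (3,4) g=4 f=10, (3,5) g=3 f=10, (3,6) g=2 f=10, (3,7) g=1 f=10]; closed=[(2,1), (2,2), (2,3), (2,4), (2,5), (2,6), (2,7)]

step 1: expand (2,5) (f=10, h=8) → closed; open now [(1,5) g=3 f=12, (1,6) g=2 f=12, (1,7) g=1 f=12, (2,4) g=3 f=10, (3,5) g=3 f=10, (3,6) g=2 f=10, (3,7) g=1 f=10]
step 2: expand (2,4) (f=10, h=7) → closed; open now [(1,5) g=3 f=12, (1,6) g=2 f=12, (1,7) g=1 f=12, (2,3) g=4 f=10, (3,4) g=4 f=10, (3,5) g=3 f=10, (3,6) g=2 f=10, (3,7) g=1 f=10]
step 3: expand (2,3) (f=10, h=6) → closed; open now [(1,3) g=5 f=12, (1,5) g=3 f=12, (1,6) g=2 f=12, (1,7) g=1 f=12, (2,2) g=5 f=10, (3,3) g=5 f=10, (3,4) g=4 f=10, (3,5) g=3 f=10, (3,6) g=2 f=10, (3,7) g=1 f=10]
step 4: expand (2,2) (f=10, h=5) → closed; open now [(1,2) g=6 f=12, (1,3) g=5 f=12, (1,5) g=3 f=12, (1,6) g=2 f=12, (1,7) g=1 f=12, (2,1) g=6 f=10, (3,2) g=6 f=10, (3,3) g=5 f=10, (3,4) g=4 f=10, (3,5) g=3 f=10, (3,6) g=2 f=10, (3,7) g=1 f=10]
step 5: expand (2,1) (f=10, h=4) → closed; open now [(1,1) g=7 f=12, (1,2) g=6 f=12, (1,3) g=5 f=12, (1,5) g=3 f=12, (1,6) g=2 f=12, (1,7) g=1 f=12, (3,1) g=7 f=10, (3,2) g=6 f=10, (3,3) g=5 f=10, (3,4) g=4 f=10, (3,5) g=3 f=10, (3,6) g=2 f=10, (3,7) g=1 f=10]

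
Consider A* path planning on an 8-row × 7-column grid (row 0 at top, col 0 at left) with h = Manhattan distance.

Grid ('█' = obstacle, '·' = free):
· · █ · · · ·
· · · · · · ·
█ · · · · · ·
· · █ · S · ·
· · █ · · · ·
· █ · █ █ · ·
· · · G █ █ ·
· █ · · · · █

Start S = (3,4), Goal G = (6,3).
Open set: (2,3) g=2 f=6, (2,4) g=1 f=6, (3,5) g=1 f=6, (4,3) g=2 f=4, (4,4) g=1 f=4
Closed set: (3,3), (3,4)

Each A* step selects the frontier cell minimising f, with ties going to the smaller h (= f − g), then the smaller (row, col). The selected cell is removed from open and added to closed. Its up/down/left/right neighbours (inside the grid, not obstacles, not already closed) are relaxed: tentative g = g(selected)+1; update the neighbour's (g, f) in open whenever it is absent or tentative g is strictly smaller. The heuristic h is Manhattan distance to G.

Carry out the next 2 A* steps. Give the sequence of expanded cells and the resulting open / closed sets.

step 1: expand (4,3) (f=4, h=2) → closed; open now [(2,3) g=2 f=6, (2,4) g=1 f=6, (3,5) g=1 f=6, (4,4) g=1 f=4]
step 2: expand (4,4) (f=4, h=3) → closed; open now [(2,3) g=2 f=6, (2,4) g=1 f=6, (3,5) g=1 f=6, (4,5) g=2 f=6]

order=[(4,3) → (4,4)]; open=[(2,3) g=2 f=6, (2,4) g=1 f=6, (3,5) g=1 f=6, (4,5) g=2 f=6]; closed=[(3,3), (3,4), (4,3), (4,4)]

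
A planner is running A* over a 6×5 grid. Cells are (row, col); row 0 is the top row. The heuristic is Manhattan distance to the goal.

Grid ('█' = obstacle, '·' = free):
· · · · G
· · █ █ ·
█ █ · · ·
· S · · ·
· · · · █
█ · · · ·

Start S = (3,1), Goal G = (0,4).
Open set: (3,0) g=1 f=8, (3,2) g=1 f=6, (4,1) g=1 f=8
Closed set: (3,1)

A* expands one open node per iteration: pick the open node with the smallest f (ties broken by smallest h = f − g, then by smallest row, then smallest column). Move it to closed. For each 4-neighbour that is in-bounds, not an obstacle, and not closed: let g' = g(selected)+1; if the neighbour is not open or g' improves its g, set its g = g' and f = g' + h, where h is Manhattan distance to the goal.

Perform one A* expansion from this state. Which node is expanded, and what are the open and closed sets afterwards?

step 1: expand (3,2) (f=6, h=5) → closed; open now [(2,2) g=2 f=6, (3,0) g=1 f=8, (3,3) g=2 f=6, (4,1) g=1 f=8, (4,2) g=2 f=8]

expanded=(3,2); open=[(2,2) g=2 f=6, (3,0) g=1 f=8, (3,3) g=2 f=6, (4,1) g=1 f=8, (4,2) g=2 f=8]; closed=[(3,1), (3,2)]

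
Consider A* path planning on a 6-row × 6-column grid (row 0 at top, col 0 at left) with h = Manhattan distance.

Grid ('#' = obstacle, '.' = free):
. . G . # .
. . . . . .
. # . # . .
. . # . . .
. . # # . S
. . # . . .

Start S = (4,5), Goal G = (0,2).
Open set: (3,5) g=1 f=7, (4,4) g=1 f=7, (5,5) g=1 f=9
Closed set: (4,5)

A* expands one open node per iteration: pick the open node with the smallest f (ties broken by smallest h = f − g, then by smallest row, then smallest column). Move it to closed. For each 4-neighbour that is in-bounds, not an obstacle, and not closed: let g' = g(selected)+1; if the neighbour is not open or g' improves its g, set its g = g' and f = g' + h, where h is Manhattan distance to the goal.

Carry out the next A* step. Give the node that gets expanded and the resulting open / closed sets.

expanded=(3,5); open=[(2,5) g=2 f=7, (3,4) g=2 f=7, (4,4) g=1 f=7, (5,5) g=1 f=9]; closed=[(3,5), (4,5)]

step 1: expand (3,5) (f=7, h=6) → closed; open now [(2,5) g=2 f=7, (3,4) g=2 f=7, (4,4) g=1 f=7, (5,5) g=1 f=9]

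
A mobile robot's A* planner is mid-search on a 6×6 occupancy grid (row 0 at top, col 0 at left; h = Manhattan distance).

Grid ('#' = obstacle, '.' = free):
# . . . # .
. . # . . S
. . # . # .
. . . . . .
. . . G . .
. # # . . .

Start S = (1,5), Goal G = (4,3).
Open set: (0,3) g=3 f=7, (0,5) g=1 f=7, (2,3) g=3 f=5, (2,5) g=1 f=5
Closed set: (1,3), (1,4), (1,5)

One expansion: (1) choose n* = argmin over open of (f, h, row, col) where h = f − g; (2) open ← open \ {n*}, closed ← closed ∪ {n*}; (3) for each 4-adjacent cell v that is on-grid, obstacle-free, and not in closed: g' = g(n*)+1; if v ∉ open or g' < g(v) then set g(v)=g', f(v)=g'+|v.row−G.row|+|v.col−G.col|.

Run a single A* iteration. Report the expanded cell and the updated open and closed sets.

expanded=(2,3); open=[(0,3) g=3 f=7, (0,5) g=1 f=7, (2,5) g=1 f=5, (3,3) g=4 f=5]; closed=[(1,3), (1,4), (1,5), (2,3)]

step 1: expand (2,3) (f=5, h=2) → closed; open now [(0,3) g=3 f=7, (0,5) g=1 f=7, (2,5) g=1 f=5, (3,3) g=4 f=5]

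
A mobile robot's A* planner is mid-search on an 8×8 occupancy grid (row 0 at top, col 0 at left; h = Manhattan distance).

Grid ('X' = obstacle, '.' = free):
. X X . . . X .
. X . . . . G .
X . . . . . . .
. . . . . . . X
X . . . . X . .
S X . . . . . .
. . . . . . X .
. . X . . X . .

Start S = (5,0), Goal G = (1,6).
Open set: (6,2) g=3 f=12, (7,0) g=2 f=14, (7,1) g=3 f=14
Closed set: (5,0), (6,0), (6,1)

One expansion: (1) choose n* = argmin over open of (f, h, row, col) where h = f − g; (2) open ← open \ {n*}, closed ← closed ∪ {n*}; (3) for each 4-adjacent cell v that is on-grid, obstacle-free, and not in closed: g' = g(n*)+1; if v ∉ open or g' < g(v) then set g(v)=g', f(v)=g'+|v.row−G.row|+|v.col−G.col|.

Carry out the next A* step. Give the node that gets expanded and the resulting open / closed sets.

step 1: expand (6,2) (f=12, h=9) → closed; open now [(5,2) g=4 f=12, (6,3) g=4 f=12, (7,0) g=2 f=14, (7,1) g=3 f=14]

expanded=(6,2); open=[(5,2) g=4 f=12, (6,3) g=4 f=12, (7,0) g=2 f=14, (7,1) g=3 f=14]; closed=[(5,0), (6,0), (6,1), (6,2)]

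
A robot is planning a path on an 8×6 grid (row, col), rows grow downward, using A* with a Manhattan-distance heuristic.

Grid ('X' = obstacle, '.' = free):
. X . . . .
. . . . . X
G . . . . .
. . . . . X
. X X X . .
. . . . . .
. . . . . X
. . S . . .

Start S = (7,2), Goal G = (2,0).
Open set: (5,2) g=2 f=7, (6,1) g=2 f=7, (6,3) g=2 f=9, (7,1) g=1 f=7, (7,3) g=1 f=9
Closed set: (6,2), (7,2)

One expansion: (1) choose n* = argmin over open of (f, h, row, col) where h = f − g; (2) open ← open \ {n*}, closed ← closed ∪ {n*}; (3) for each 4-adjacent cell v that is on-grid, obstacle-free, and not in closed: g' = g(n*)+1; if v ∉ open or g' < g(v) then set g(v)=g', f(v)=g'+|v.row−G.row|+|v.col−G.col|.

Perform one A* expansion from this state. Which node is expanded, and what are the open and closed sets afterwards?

expanded=(5,2); open=[(5,1) g=3 f=7, (5,3) g=3 f=9, (6,1) g=2 f=7, (6,3) g=2 f=9, (7,1) g=1 f=7, (7,3) g=1 f=9]; closed=[(5,2), (6,2), (7,2)]

step 1: expand (5,2) (f=7, h=5) → closed; open now [(5,1) g=3 f=7, (5,3) g=3 f=9, (6,1) g=2 f=7, (6,3) g=2 f=9, (7,1) g=1 f=7, (7,3) g=1 f=9]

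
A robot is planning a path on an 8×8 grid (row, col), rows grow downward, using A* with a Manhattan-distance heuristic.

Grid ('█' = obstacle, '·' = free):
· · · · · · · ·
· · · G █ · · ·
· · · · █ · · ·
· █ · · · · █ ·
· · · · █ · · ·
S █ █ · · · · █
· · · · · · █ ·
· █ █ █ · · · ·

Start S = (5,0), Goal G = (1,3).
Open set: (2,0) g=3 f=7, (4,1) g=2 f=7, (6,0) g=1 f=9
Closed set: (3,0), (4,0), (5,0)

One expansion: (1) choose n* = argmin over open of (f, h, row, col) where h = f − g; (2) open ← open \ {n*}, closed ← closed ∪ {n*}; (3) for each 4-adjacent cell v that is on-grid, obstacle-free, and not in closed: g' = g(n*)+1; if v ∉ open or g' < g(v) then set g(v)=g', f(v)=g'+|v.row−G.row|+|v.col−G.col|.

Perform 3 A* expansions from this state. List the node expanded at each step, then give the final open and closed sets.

step 1: expand (2,0) (f=7, h=4) → closed; open now [(1,0) g=4 f=7, (2,1) g=4 f=7, (4,1) g=2 f=7, (6,0) g=1 f=9]
step 2: expand (1,0) (f=7, h=3) → closed; open now [(0,0) g=5 f=9, (1,1) g=5 f=7, (2,1) g=4 f=7, (4,1) g=2 f=7, (6,0) g=1 f=9]
step 3: expand (1,1) (f=7, h=2) → closed; open now [(0,0) g=5 f=9, (0,1) g=6 f=9, (1,2) g=6 f=7, (2,1) g=4 f=7, (4,1) g=2 f=7, (6,0) g=1 f=9]

order=[(2,0) → (1,0) → (1,1)]; open=[(0,0) g=5 f=9, (0,1) g=6 f=9, (1,2) g=6 f=7, (2,1) g=4 f=7, (4,1) g=2 f=7, (6,0) g=1 f=9]; closed=[(1,0), (1,1), (2,0), (3,0), (4,0), (5,0)]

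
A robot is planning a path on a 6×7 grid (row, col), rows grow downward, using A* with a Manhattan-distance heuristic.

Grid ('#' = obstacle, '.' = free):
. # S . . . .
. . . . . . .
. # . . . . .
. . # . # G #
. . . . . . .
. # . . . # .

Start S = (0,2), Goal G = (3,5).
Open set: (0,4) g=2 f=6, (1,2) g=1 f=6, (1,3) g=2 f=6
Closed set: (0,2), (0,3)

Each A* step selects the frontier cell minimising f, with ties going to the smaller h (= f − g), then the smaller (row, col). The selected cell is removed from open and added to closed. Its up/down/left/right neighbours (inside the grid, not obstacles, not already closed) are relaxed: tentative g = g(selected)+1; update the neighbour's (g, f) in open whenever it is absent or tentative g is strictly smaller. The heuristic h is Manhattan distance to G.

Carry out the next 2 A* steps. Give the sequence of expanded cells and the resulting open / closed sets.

order=[(0,4) → (0,5)]; open=[(0,6) g=4 f=8, (1,2) g=1 f=6, (1,3) g=2 f=6, (1,4) g=3 f=6, (1,5) g=4 f=6]; closed=[(0,2), (0,3), (0,4), (0,5)]

step 1: expand (0,4) (f=6, h=4) → closed; open now [(0,5) g=3 f=6, (1,2) g=1 f=6, (1,3) g=2 f=6, (1,4) g=3 f=6]
step 2: expand (0,5) (f=6, h=3) → closed; open now [(0,6) g=4 f=8, (1,2) g=1 f=6, (1,3) g=2 f=6, (1,4) g=3 f=6, (1,5) g=4 f=6]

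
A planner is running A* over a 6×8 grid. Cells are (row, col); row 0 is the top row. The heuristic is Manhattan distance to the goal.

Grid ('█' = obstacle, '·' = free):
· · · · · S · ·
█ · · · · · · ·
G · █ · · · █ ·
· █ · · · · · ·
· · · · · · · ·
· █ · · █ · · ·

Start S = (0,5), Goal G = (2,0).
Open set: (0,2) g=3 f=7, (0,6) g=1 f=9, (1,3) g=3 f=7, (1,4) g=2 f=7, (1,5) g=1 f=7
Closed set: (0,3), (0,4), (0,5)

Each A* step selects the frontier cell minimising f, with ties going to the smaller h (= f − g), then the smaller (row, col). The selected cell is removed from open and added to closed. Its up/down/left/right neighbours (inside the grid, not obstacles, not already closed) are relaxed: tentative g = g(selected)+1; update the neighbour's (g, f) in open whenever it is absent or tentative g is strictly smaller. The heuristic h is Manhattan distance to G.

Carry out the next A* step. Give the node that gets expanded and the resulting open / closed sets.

expanded=(0,2); open=[(0,1) g=4 f=7, (0,6) g=1 f=9, (1,2) g=4 f=7, (1,3) g=3 f=7, (1,4) g=2 f=7, (1,5) g=1 f=7]; closed=[(0,2), (0,3), (0,4), (0,5)]

step 1: expand (0,2) (f=7, h=4) → closed; open now [(0,1) g=4 f=7, (0,6) g=1 f=9, (1,2) g=4 f=7, (1,3) g=3 f=7, (1,4) g=2 f=7, (1,5) g=1 f=7]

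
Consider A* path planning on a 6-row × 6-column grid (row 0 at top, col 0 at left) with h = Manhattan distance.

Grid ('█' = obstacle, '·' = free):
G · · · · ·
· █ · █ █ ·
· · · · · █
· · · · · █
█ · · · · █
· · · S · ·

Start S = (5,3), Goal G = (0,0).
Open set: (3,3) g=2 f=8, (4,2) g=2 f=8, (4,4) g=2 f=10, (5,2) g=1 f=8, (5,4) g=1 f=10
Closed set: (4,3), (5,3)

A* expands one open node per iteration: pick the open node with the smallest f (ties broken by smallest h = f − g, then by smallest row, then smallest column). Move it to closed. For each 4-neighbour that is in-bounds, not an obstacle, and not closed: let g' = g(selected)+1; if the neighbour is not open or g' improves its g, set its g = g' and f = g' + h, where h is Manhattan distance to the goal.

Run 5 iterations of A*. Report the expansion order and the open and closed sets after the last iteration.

step 1: expand (3,3) (f=8, h=6) → closed; open now [(2,3) g=3 f=8, (3,2) g=3 f=8, (3,4) g=3 f=10, (4,2) g=2 f=8, (4,4) g=2 f=10, (5,2) g=1 f=8, (5,4) g=1 f=10]
step 2: expand (2,3) (f=8, h=5) → closed; open now [(2,2) g=4 f=8, (2,4) g=4 f=10, (3,2) g=3 f=8, (3,4) g=3 f=10, (4,2) g=2 f=8, (4,4) g=2 f=10, (5,2) g=1 f=8, (5,4) g=1 f=10]
step 3: expand (2,2) (f=8, h=4) → closed; open now [(1,2) g=5 f=8, (2,1) g=5 f=8, (2,4) g=4 f=10, (3,2) g=3 f=8, (3,4) g=3 f=10, (4,2) g=2 f=8, (4,4) g=2 f=10, (5,2) g=1 f=8, (5,4) g=1 f=10]
step 4: expand (1,2) (f=8, h=3) → closed; open now [(0,2) g=6 f=8, (2,1) g=5 f=8, (2,4) g=4 f=10, (3,2) g=3 f=8, (3,4) g=3 f=10, (4,2) g=2 f=8, (4,4) g=2 f=10, (5,2) g=1 f=8, (5,4) g=1 f=10]
step 5: expand (0,2) (f=8, h=2) → closed; open now [(0,1) g=7 f=8, (0,3) g=7 f=10, (2,1) g=5 f=8, (2,4) g=4 f=10, (3,2) g=3 f=8, (3,4) g=3 f=10, (4,2) g=2 f=8, (4,4) g=2 f=10, (5,2) g=1 f=8, (5,4) g=1 f=10]

order=[(3,3) → (2,3) → (2,2) → (1,2) → (0,2)]; open=[(0,1) g=7 f=8, (0,3) g=7 f=10, (2,1) g=5 f=8, (2,4) g=4 f=10, (3,2) g=3 f=8, (3,4) g=3 f=10, (4,2) g=2 f=8, (4,4) g=2 f=10, (5,2) g=1 f=8, (5,4) g=1 f=10]; closed=[(0,2), (1,2), (2,2), (2,3), (3,3), (4,3), (5,3)]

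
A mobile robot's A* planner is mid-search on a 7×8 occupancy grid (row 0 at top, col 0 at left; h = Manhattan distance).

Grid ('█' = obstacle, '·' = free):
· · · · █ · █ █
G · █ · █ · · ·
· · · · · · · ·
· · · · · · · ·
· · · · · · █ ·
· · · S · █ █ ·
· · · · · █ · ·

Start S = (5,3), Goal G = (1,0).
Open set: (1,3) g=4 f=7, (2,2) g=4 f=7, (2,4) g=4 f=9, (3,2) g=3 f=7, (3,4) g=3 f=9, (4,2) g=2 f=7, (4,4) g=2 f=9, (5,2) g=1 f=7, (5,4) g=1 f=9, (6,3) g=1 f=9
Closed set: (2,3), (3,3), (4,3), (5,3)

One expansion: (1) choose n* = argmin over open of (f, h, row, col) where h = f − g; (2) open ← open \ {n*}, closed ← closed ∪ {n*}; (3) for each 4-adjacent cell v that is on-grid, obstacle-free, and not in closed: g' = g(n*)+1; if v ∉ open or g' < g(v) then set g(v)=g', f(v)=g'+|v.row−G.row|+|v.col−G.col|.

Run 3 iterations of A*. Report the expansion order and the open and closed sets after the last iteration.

order=[(1,3) → (2,2) → (2,1)]; open=[(0,3) g=5 f=9, (1,1) g=6 f=7, (2,0) g=6 f=7, (2,4) g=4 f=9, (3,1) g=6 f=9, (3,2) g=3 f=7, (3,4) g=3 f=9, (4,2) g=2 f=7, (4,4) g=2 f=9, (5,2) g=1 f=7, (5,4) g=1 f=9, (6,3) g=1 f=9]; closed=[(1,3), (2,1), (2,2), (2,3), (3,3), (4,3), (5,3)]

step 1: expand (1,3) (f=7, h=3) → closed; open now [(0,3) g=5 f=9, (2,2) g=4 f=7, (2,4) g=4 f=9, (3,2) g=3 f=7, (3,4) g=3 f=9, (4,2) g=2 f=7, (4,4) g=2 f=9, (5,2) g=1 f=7, (5,4) g=1 f=9, (6,3) g=1 f=9]
step 2: expand (2,2) (f=7, h=3) → closed; open now [(0,3) g=5 f=9, (2,1) g=5 f=7, (2,4) g=4 f=9, (3,2) g=3 f=7, (3,4) g=3 f=9, (4,2) g=2 f=7, (4,4) g=2 f=9, (5,2) g=1 f=7, (5,4) g=1 f=9, (6,3) g=1 f=9]
step 3: expand (2,1) (f=7, h=2) → closed; open now [(0,3) g=5 f=9, (1,1) g=6 f=7, (2,0) g=6 f=7, (2,4) g=4 f=9, (3,1) g=6 f=9, (3,2) g=3 f=7, (3,4) g=3 f=9, (4,2) g=2 f=7, (4,4) g=2 f=9, (5,2) g=1 f=7, (5,4) g=1 f=9, (6,3) g=1 f=9]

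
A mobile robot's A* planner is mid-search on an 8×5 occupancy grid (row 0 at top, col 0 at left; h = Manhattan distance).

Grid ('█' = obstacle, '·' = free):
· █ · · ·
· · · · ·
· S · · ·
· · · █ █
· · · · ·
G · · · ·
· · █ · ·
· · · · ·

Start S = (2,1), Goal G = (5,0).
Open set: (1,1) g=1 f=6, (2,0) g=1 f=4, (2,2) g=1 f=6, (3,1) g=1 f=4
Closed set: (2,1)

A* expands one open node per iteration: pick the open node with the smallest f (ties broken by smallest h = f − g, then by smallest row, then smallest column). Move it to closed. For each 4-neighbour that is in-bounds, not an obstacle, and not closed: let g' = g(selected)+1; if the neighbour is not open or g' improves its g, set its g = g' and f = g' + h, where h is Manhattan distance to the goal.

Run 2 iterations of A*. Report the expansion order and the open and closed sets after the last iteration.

order=[(2,0) → (3,0)]; open=[(1,0) g=2 f=6, (1,1) g=1 f=6, (2,2) g=1 f=6, (3,1) g=1 f=4, (4,0) g=3 f=4]; closed=[(2,0), (2,1), (3,0)]

step 1: expand (2,0) (f=4, h=3) → closed; open now [(1,0) g=2 f=6, (1,1) g=1 f=6, (2,2) g=1 f=6, (3,0) g=2 f=4, (3,1) g=1 f=4]
step 2: expand (3,0) (f=4, h=2) → closed; open now [(1,0) g=2 f=6, (1,1) g=1 f=6, (2,2) g=1 f=6, (3,1) g=1 f=4, (4,0) g=3 f=4]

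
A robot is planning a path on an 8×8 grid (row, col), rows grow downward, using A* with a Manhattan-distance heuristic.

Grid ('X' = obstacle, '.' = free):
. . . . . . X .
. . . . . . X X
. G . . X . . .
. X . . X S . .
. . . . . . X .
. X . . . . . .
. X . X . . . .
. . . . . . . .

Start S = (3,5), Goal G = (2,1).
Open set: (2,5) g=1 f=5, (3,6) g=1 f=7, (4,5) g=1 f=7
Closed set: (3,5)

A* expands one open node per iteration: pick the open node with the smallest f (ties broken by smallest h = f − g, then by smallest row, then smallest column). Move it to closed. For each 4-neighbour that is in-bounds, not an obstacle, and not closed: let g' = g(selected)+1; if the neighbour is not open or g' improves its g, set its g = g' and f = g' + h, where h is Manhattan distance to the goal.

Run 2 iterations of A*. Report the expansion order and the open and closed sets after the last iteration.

order=[(2,5) → (1,5)]; open=[(0,5) g=3 f=9, (1,4) g=3 f=7, (2,6) g=2 f=7, (3,6) g=1 f=7, (4,5) g=1 f=7]; closed=[(1,5), (2,5), (3,5)]

step 1: expand (2,5) (f=5, h=4) → closed; open now [(1,5) g=2 f=7, (2,6) g=2 f=7, (3,6) g=1 f=7, (4,5) g=1 f=7]
step 2: expand (1,5) (f=7, h=5) → closed; open now [(0,5) g=3 f=9, (1,4) g=3 f=7, (2,6) g=2 f=7, (3,6) g=1 f=7, (4,5) g=1 f=7]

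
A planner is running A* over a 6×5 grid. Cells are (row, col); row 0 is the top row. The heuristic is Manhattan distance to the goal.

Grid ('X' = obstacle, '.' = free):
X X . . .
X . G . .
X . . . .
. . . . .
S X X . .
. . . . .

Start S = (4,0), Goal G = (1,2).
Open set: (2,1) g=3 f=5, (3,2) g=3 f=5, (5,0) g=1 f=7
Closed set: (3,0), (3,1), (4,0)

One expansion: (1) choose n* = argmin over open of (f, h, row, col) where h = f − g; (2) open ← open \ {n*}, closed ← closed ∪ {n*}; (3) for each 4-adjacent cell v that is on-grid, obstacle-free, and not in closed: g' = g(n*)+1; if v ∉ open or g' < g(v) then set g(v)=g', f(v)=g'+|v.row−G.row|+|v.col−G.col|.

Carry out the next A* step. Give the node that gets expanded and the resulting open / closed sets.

step 1: expand (2,1) (f=5, h=2) → closed; open now [(1,1) g=4 f=5, (2,2) g=4 f=5, (3,2) g=3 f=5, (5,0) g=1 f=7]

expanded=(2,1); open=[(1,1) g=4 f=5, (2,2) g=4 f=5, (3,2) g=3 f=5, (5,0) g=1 f=7]; closed=[(2,1), (3,0), (3,1), (4,0)]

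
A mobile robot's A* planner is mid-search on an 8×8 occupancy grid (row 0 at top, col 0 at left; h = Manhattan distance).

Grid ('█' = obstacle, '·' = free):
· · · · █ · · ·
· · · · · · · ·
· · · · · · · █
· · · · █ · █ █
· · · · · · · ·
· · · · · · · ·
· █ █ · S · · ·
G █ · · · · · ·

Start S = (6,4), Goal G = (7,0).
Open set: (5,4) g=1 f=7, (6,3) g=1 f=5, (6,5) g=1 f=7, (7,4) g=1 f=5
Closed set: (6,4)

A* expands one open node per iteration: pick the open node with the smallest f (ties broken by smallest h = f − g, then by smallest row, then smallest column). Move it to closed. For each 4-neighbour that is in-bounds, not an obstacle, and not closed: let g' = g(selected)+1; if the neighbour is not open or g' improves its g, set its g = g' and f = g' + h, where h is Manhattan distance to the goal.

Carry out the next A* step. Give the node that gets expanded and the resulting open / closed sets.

expanded=(6,3); open=[(5,3) g=2 f=7, (5,4) g=1 f=7, (6,5) g=1 f=7, (7,3) g=2 f=5, (7,4) g=1 f=5]; closed=[(6,3), (6,4)]

step 1: expand (6,3) (f=5, h=4) → closed; open now [(5,3) g=2 f=7, (5,4) g=1 f=7, (6,5) g=1 f=7, (7,3) g=2 f=5, (7,4) g=1 f=5]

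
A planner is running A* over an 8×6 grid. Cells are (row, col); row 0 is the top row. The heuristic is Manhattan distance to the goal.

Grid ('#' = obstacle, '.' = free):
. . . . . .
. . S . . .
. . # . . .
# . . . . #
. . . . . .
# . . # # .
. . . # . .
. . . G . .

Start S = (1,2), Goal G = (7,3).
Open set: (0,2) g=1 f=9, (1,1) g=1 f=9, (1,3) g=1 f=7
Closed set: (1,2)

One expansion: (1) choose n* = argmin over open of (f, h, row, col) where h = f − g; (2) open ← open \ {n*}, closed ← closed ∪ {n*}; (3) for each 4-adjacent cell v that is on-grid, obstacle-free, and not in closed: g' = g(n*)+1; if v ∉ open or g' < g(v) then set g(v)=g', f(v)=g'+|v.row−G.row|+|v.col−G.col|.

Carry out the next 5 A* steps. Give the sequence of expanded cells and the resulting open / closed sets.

step 1: expand (1,3) (f=7, h=6) → closed; open now [(0,2) g=1 f=9, (0,3) g=2 f=9, (1,1) g=1 f=9, (1,4) g=2 f=9, (2,3) g=2 f=7]
step 2: expand (2,3) (f=7, h=5) → closed; open now [(0,2) g=1 f=9, (0,3) g=2 f=9, (1,1) g=1 f=9, (1,4) g=2 f=9, (2,4) g=3 f=9, (3,3) g=3 f=7]
step 3: expand (3,3) (f=7, h=4) → closed; open now [(0,2) g=1 f=9, (0,3) g=2 f=9, (1,1) g=1 f=9, (1,4) g=2 f=9, (2,4) g=3 f=9, (3,2) g=4 f=9, (3,4) g=4 f=9, (4,3) g=4 f=7]
step 4: expand (4,3) (f=7, h=3) → closed; open now [(0,2) g=1 f=9, (0,3) g=2 f=9, (1,1) g=1 f=9, (1,4) g=2 f=9, (2,4) g=3 f=9, (3,2) g=4 f=9, (3,4) g=4 f=9, (4,2) g=5 f=9, (4,4) g=5 f=9]
step 5: expand (4,2) (f=9, h=4) → closed; open now [(0,2) g=1 f=9, (0,3) g=2 f=9, (1,1) g=1 f=9, (1,4) g=2 f=9, (2,4) g=3 f=9, (3,2) g=4 f=9, (3,4) g=4 f=9, (4,1) g=6 f=11, (4,4) g=5 f=9, (5,2) g=6 f=9]

order=[(1,3) → (2,3) → (3,3) → (4,3) → (4,2)]; open=[(0,2) g=1 f=9, (0,3) g=2 f=9, (1,1) g=1 f=9, (1,4) g=2 f=9, (2,4) g=3 f=9, (3,2) g=4 f=9, (3,4) g=4 f=9, (4,1) g=6 f=11, (4,4) g=5 f=9, (5,2) g=6 f=9]; closed=[(1,2), (1,3), (2,3), (3,3), (4,2), (4,3)]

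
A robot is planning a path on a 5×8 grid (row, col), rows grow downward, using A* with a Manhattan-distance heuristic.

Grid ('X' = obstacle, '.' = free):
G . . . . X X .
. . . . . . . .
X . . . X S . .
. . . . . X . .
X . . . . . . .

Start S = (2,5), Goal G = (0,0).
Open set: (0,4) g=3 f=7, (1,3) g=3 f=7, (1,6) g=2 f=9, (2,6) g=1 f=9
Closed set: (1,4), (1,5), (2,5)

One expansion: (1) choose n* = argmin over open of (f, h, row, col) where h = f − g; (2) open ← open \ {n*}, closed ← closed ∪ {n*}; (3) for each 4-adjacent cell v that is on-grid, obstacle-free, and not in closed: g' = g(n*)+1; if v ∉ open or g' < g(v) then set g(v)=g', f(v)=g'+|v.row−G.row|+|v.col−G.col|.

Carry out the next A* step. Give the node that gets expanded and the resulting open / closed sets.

step 1: expand (0,4) (f=7, h=4) → closed; open now [(0,3) g=4 f=7, (1,3) g=3 f=7, (1,6) g=2 f=9, (2,6) g=1 f=9]

expanded=(0,4); open=[(0,3) g=4 f=7, (1,3) g=3 f=7, (1,6) g=2 f=9, (2,6) g=1 f=9]; closed=[(0,4), (1,4), (1,5), (2,5)]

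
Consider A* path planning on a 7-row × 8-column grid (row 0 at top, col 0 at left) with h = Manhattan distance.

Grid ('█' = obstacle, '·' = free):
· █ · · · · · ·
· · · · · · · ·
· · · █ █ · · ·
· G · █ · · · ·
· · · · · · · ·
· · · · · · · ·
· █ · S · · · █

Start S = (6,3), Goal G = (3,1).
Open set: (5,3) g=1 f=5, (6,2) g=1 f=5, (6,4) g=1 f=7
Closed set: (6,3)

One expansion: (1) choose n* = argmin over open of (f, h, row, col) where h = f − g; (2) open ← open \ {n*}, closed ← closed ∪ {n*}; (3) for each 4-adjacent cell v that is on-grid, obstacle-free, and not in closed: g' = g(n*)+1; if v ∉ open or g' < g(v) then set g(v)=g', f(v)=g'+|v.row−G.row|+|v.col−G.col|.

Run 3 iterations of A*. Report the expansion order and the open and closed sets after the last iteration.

order=[(5,3) → (4,3) → (4,2)]; open=[(3,2) g=4 f=5, (4,1) g=4 f=5, (4,4) g=3 f=7, (5,2) g=2 f=5, (5,4) g=2 f=7, (6,2) g=1 f=5, (6,4) g=1 f=7]; closed=[(4,2), (4,3), (5,3), (6,3)]

step 1: expand (5,3) (f=5, h=4) → closed; open now [(4,3) g=2 f=5, (5,2) g=2 f=5, (5,4) g=2 f=7, (6,2) g=1 f=5, (6,4) g=1 f=7]
step 2: expand (4,3) (f=5, h=3) → closed; open now [(4,2) g=3 f=5, (4,4) g=3 f=7, (5,2) g=2 f=5, (5,4) g=2 f=7, (6,2) g=1 f=5, (6,4) g=1 f=7]
step 3: expand (4,2) (f=5, h=2) → closed; open now [(3,2) g=4 f=5, (4,1) g=4 f=5, (4,4) g=3 f=7, (5,2) g=2 f=5, (5,4) g=2 f=7, (6,2) g=1 f=5, (6,4) g=1 f=7]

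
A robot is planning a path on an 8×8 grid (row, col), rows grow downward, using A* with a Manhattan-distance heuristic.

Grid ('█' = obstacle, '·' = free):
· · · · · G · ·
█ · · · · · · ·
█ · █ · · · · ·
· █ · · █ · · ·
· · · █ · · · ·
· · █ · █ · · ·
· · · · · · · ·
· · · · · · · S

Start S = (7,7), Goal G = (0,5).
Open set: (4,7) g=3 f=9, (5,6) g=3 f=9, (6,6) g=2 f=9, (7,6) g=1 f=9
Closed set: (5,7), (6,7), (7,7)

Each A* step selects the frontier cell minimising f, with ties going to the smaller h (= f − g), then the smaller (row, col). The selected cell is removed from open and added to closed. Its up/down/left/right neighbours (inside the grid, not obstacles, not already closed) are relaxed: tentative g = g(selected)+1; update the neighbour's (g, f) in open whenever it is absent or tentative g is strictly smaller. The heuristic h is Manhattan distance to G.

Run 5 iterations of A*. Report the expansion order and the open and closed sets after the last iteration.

order=[(4,7) → (3,7) → (2,7) → (1,7) → (0,7)]; open=[(0,6) g=8 f=9, (1,6) g=7 f=9, (2,6) g=6 f=9, (3,6) g=5 f=9, (4,6) g=4 f=9, (5,6) g=3 f=9, (6,6) g=2 f=9, (7,6) g=1 f=9]; closed=[(0,7), (1,7), (2,7), (3,7), (4,7), (5,7), (6,7), (7,7)]

step 1: expand (4,7) (f=9, h=6) → closed; open now [(3,7) g=4 f=9, (4,6) g=4 f=9, (5,6) g=3 f=9, (6,6) g=2 f=9, (7,6) g=1 f=9]
step 2: expand (3,7) (f=9, h=5) → closed; open now [(2,7) g=5 f=9, (3,6) g=5 f=9, (4,6) g=4 f=9, (5,6) g=3 f=9, (6,6) g=2 f=9, (7,6) g=1 f=9]
step 3: expand (2,7) (f=9, h=4) → closed; open now [(1,7) g=6 f=9, (2,6) g=6 f=9, (3,6) g=5 f=9, (4,6) g=4 f=9, (5,6) g=3 f=9, (6,6) g=2 f=9, (7,6) g=1 f=9]
step 4: expand (1,7) (f=9, h=3) → closed; open now [(0,7) g=7 f=9, (1,6) g=7 f=9, (2,6) g=6 f=9, (3,6) g=5 f=9, (4,6) g=4 f=9, (5,6) g=3 f=9, (6,6) g=2 f=9, (7,6) g=1 f=9]
step 5: expand (0,7) (f=9, h=2) → closed; open now [(0,6) g=8 f=9, (1,6) g=7 f=9, (2,6) g=6 f=9, (3,6) g=5 f=9, (4,6) g=4 f=9, (5,6) g=3 f=9, (6,6) g=2 f=9, (7,6) g=1 f=9]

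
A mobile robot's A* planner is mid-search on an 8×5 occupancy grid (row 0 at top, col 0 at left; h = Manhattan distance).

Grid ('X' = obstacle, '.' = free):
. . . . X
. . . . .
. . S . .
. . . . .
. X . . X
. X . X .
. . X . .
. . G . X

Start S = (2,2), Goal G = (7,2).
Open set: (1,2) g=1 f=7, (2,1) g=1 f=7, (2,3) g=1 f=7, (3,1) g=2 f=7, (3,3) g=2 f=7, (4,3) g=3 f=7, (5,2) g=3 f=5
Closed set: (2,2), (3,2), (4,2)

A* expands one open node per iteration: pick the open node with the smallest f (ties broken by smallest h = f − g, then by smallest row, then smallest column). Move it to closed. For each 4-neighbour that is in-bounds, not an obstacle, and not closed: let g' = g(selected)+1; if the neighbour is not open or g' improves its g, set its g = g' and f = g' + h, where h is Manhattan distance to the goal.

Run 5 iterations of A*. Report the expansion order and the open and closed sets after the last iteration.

step 1: expand (5,2) (f=5, h=2) → closed; open now [(1,2) g=1 f=7, (2,1) g=1 f=7, (2,3) g=1 f=7, (3,1) g=2 f=7, (3,3) g=2 f=7, (4,3) g=3 f=7]
step 2: expand (4,3) (f=7, h=4) → closed; open now [(1,2) g=1 f=7, (2,1) g=1 f=7, (2,3) g=1 f=7, (3,1) g=2 f=7, (3,3) g=2 f=7]
step 3: expand (3,1) (f=7, h=5) → closed; open now [(1,2) g=1 f=7, (2,1) g=1 f=7, (2,3) g=1 f=7, (3,0) g=3 f=9, (3,3) g=2 f=7]
step 4: expand (3,3) (f=7, h=5) → closed; open now [(1,2) g=1 f=7, (2,1) g=1 f=7, (2,3) g=1 f=7, (3,0) g=3 f=9, (3,4) g=3 f=9]
step 5: expand (1,2) (f=7, h=6) → closed; open now [(0,2) g=2 f=9, (1,1) g=2 f=9, (1,3) g=2 f=9, (2,1) g=1 f=7, (2,3) g=1 f=7, (3,0) g=3 f=9, (3,4) g=3 f=9]

order=[(5,2) → (4,3) → (3,1) → (3,3) → (1,2)]; open=[(0,2) g=2 f=9, (1,1) g=2 f=9, (1,3) g=2 f=9, (2,1) g=1 f=7, (2,3) g=1 f=7, (3,0) g=3 f=9, (3,4) g=3 f=9]; closed=[(1,2), (2,2), (3,1), (3,2), (3,3), (4,2), (4,3), (5,2)]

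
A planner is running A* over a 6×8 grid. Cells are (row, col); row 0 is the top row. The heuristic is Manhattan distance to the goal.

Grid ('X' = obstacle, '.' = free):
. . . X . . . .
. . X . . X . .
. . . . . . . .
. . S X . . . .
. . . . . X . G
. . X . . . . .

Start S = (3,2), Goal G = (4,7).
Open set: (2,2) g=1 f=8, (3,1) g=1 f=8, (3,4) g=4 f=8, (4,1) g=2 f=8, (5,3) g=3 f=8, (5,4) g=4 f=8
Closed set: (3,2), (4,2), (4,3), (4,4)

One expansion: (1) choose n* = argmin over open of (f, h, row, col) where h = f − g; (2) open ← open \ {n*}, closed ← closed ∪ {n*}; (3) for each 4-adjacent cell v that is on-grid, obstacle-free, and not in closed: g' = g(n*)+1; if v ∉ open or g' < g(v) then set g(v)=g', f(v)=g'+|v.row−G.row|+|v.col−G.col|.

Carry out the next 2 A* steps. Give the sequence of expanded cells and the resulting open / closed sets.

order=[(3,4) → (3,5)]; open=[(2,2) g=1 f=8, (2,4) g=5 f=10, (2,5) g=6 f=10, (3,1) g=1 f=8, (3,6) g=6 f=8, (4,1) g=2 f=8, (5,3) g=3 f=8, (5,4) g=4 f=8]; closed=[(3,2), (3,4), (3,5), (4,2), (4,3), (4,4)]

step 1: expand (3,4) (f=8, h=4) → closed; open now [(2,2) g=1 f=8, (2,4) g=5 f=10, (3,1) g=1 f=8, (3,5) g=5 f=8, (4,1) g=2 f=8, (5,3) g=3 f=8, (5,4) g=4 f=8]
step 2: expand (3,5) (f=8, h=3) → closed; open now [(2,2) g=1 f=8, (2,4) g=5 f=10, (2,5) g=6 f=10, (3,1) g=1 f=8, (3,6) g=6 f=8, (4,1) g=2 f=8, (5,3) g=3 f=8, (5,4) g=4 f=8]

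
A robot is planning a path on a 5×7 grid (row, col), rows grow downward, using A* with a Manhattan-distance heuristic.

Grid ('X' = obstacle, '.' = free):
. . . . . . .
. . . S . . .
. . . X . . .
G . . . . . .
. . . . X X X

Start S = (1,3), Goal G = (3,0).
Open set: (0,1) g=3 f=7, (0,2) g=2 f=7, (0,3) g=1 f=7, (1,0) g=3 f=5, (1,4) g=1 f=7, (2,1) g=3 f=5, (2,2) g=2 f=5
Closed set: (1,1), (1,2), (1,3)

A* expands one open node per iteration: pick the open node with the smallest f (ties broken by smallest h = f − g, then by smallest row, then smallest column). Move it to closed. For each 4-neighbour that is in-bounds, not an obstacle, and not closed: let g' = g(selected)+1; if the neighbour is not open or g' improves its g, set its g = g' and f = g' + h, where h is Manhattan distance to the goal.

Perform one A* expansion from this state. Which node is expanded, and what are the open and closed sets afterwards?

expanded=(1,0); open=[(0,0) g=4 f=7, (0,1) g=3 f=7, (0,2) g=2 f=7, (0,3) g=1 f=7, (1,4) g=1 f=7, (2,0) g=4 f=5, (2,1) g=3 f=5, (2,2) g=2 f=5]; closed=[(1,0), (1,1), (1,2), (1,3)]

step 1: expand (1,0) (f=5, h=2) → closed; open now [(0,0) g=4 f=7, (0,1) g=3 f=7, (0,2) g=2 f=7, (0,3) g=1 f=7, (1,4) g=1 f=7, (2,0) g=4 f=5, (2,1) g=3 f=5, (2,2) g=2 f=5]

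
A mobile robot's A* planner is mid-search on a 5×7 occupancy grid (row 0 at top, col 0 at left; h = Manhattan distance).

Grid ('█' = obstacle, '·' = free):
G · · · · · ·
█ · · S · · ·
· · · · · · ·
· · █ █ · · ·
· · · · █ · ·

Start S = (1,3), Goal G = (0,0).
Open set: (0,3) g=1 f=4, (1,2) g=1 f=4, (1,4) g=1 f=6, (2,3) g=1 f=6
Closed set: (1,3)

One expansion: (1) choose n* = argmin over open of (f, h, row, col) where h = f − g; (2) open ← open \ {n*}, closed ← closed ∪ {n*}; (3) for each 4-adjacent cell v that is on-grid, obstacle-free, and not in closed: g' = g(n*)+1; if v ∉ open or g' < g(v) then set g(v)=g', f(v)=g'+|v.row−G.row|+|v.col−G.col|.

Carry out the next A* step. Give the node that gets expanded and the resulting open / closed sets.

expanded=(0,3); open=[(0,2) g=2 f=4, (0,4) g=2 f=6, (1,2) g=1 f=4, (1,4) g=1 f=6, (2,3) g=1 f=6]; closed=[(0,3), (1,3)]

step 1: expand (0,3) (f=4, h=3) → closed; open now [(0,2) g=2 f=4, (0,4) g=2 f=6, (1,2) g=1 f=4, (1,4) g=1 f=6, (2,3) g=1 f=6]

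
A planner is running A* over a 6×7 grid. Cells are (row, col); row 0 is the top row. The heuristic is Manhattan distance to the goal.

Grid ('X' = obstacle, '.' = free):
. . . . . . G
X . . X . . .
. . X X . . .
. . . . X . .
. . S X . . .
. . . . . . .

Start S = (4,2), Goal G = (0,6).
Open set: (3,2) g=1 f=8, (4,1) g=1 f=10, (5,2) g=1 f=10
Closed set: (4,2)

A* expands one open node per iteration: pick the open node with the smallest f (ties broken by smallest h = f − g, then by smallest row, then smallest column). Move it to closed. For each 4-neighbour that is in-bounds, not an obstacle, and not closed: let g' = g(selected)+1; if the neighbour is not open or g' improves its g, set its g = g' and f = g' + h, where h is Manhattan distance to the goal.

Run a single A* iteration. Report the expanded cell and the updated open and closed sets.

expanded=(3,2); open=[(3,1) g=2 f=10, (3,3) g=2 f=8, (4,1) g=1 f=10, (5,2) g=1 f=10]; closed=[(3,2), (4,2)]

step 1: expand (3,2) (f=8, h=7) → closed; open now [(3,1) g=2 f=10, (3,3) g=2 f=8, (4,1) g=1 f=10, (5,2) g=1 f=10]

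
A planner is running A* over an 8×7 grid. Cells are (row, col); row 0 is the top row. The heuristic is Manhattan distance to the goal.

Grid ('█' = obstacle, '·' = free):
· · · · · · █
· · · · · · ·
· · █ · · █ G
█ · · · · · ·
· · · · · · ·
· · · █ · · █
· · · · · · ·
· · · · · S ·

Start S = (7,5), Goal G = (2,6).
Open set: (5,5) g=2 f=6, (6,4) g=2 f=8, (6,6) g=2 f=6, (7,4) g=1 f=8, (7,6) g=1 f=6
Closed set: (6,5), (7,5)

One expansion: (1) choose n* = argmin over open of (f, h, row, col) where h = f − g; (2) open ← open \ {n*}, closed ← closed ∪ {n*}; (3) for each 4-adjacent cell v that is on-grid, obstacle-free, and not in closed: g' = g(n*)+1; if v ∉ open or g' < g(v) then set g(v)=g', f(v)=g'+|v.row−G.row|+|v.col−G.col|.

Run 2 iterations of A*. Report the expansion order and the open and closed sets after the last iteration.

order=[(5,5) → (4,5)]; open=[(3,5) g=4 f=6, (4,4) g=4 f=8, (4,6) g=4 f=6, (5,4) g=3 f=8, (6,4) g=2 f=8, (6,6) g=2 f=6, (7,4) g=1 f=8, (7,6) g=1 f=6]; closed=[(4,5), (5,5), (6,5), (7,5)]

step 1: expand (5,5) (f=6, h=4) → closed; open now [(4,5) g=3 f=6, (5,4) g=3 f=8, (6,4) g=2 f=8, (6,6) g=2 f=6, (7,4) g=1 f=8, (7,6) g=1 f=6]
step 2: expand (4,5) (f=6, h=3) → closed; open now [(3,5) g=4 f=6, (4,4) g=4 f=8, (4,6) g=4 f=6, (5,4) g=3 f=8, (6,4) g=2 f=8, (6,6) g=2 f=6, (7,4) g=1 f=8, (7,6) g=1 f=6]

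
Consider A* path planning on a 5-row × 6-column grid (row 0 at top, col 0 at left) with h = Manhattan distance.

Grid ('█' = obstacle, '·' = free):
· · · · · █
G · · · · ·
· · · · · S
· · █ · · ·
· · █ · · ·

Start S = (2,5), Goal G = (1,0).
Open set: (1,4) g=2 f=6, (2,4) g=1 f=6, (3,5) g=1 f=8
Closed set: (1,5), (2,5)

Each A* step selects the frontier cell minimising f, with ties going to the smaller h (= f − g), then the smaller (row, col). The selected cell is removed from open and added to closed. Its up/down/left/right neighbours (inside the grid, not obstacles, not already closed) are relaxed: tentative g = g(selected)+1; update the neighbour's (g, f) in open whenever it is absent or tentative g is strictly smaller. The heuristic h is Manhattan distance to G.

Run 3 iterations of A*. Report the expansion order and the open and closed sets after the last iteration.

order=[(1,4) → (1,3) → (1,2)]; open=[(0,2) g=5 f=8, (0,3) g=4 f=8, (0,4) g=3 f=8, (1,1) g=5 f=6, (2,2) g=5 f=8, (2,3) g=4 f=8, (2,4) g=1 f=6, (3,5) g=1 f=8]; closed=[(1,2), (1,3), (1,4), (1,5), (2,5)]

step 1: expand (1,4) (f=6, h=4) → closed; open now [(0,4) g=3 f=8, (1,3) g=3 f=6, (2,4) g=1 f=6, (3,5) g=1 f=8]
step 2: expand (1,3) (f=6, h=3) → closed; open now [(0,3) g=4 f=8, (0,4) g=3 f=8, (1,2) g=4 f=6, (2,3) g=4 f=8, (2,4) g=1 f=6, (3,5) g=1 f=8]
step 3: expand (1,2) (f=6, h=2) → closed; open now [(0,2) g=5 f=8, (0,3) g=4 f=8, (0,4) g=3 f=8, (1,1) g=5 f=6, (2,2) g=5 f=8, (2,3) g=4 f=8, (2,4) g=1 f=6, (3,5) g=1 f=8]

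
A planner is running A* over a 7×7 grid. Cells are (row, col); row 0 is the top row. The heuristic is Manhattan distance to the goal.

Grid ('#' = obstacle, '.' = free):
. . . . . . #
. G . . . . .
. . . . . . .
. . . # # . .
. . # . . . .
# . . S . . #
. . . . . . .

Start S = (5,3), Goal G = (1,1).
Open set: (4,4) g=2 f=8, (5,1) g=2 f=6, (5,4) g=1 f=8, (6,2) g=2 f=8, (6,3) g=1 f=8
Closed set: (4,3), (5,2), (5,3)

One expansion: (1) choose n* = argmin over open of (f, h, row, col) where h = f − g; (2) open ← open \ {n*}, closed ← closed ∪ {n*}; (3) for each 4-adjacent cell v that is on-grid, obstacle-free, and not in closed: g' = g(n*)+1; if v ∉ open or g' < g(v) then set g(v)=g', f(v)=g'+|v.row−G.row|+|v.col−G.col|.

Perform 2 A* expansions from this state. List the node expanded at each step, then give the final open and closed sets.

step 1: expand (5,1) (f=6, h=4) → closed; open now [(4,1) g=3 f=6, (4,4) g=2 f=8, (5,4) g=1 f=8, (6,1) g=3 f=8, (6,2) g=2 f=8, (6,3) g=1 f=8]
step 2: expand (4,1) (f=6, h=3) → closed; open now [(3,1) g=4 f=6, (4,0) g=4 f=8, (4,4) g=2 f=8, (5,4) g=1 f=8, (6,1) g=3 f=8, (6,2) g=2 f=8, (6,3) g=1 f=8]

order=[(5,1) → (4,1)]; open=[(3,1) g=4 f=6, (4,0) g=4 f=8, (4,4) g=2 f=8, (5,4) g=1 f=8, (6,1) g=3 f=8, (6,2) g=2 f=8, (6,3) g=1 f=8]; closed=[(4,1), (4,3), (5,1), (5,2), (5,3)]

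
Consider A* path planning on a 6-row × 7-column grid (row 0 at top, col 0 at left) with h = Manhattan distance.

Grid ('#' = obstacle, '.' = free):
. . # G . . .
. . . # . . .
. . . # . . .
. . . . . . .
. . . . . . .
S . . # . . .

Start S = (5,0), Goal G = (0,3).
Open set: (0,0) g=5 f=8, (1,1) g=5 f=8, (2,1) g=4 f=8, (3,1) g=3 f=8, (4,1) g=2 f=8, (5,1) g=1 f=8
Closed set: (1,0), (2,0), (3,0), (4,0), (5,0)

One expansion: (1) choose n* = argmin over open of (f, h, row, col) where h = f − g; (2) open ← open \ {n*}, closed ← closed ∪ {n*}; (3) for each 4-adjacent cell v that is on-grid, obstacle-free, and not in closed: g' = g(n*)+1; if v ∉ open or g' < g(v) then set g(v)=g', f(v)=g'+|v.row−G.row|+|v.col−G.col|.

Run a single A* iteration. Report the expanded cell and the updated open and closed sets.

expanded=(0,0); open=[(0,1) g=6 f=8, (1,1) g=5 f=8, (2,1) g=4 f=8, (3,1) g=3 f=8, (4,1) g=2 f=8, (5,1) g=1 f=8]; closed=[(0,0), (1,0), (2,0), (3,0), (4,0), (5,0)]

step 1: expand (0,0) (f=8, h=3) → closed; open now [(0,1) g=6 f=8, (1,1) g=5 f=8, (2,1) g=4 f=8, (3,1) g=3 f=8, (4,1) g=2 f=8, (5,1) g=1 f=8]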